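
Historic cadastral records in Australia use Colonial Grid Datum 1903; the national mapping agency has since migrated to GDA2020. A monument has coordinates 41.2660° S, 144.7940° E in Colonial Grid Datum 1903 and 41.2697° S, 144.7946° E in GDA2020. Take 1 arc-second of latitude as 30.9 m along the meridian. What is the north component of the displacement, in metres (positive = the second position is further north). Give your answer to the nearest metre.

ΔN = -412 m

Δφ = -41.2697° − -41.2660° = -0.0037°; Δλ = 144.7946° − 144.7940° = +0.0006°.
1° of latitude = 3600 × 30.90 = 111240 m.
ΔN = Δφ × 111240 = -411.6 m; ΔE = Δλ × 111240 × cos(-41.2660°) = +0.0006 × 111240 × 0.751656 = 50.2 m.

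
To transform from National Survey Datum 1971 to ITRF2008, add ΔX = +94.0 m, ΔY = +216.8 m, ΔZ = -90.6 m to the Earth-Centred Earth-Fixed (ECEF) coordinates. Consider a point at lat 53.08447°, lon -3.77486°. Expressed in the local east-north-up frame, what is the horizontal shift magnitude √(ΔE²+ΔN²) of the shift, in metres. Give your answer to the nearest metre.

252 m

At φ = 53.08447°, λ = -3.77486°: sin φ = 0.799522, cos φ = 0.600637, sin λ = -0.065836, cos λ = 0.997830.
ΔE = −sin λ·ΔX + cos λ·ΔY = −(-0.065836)·(94.0) + (0.997830)·(216.8) = 222.52 m.
ΔN = −sin φ cos λ·ΔX − sin φ sin λ·ΔY + cos φ·ΔZ = −(0.799522)(0.997830)(94.0) − (0.799522)(-0.065836)(216.8) + (0.600637)(-90.6) = -118.00 m.
Horizontal magnitude = √(ΔE² + ΔN²) = √(222.52² + (-118.00)²) = 251.87 m.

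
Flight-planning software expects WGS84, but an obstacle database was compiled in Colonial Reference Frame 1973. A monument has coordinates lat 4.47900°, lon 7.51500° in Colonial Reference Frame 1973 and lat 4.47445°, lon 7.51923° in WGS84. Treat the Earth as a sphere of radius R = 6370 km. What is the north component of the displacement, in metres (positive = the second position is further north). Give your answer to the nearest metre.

ΔN = -506 m

Δφ = 4.47445° − 4.47900° = -0.00455°; Δλ = 7.51923° − 7.51500° = +0.00423°.
1° along a meridian = πR/180 = 111177 m.
ΔN = Δφ × 111177 = -505.9 m; ΔE = Δλ × 111177 × cos(4.47900°) = +0.00423 × 111177 × 0.996946 = 468.8 m.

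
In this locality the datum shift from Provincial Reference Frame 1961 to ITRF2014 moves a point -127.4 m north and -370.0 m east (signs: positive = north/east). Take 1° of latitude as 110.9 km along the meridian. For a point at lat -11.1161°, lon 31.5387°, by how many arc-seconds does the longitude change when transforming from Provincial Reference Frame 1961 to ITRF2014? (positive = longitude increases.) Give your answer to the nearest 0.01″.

Δλ = -12.24″

At latitude -11.1161°, cos φ = 0.981239.
1° of longitude at this latitude = 110.9 × cos φ = 108.82 km, so Δλ = -370.0 / 108819.4 = -0.0034001° = -12.240″.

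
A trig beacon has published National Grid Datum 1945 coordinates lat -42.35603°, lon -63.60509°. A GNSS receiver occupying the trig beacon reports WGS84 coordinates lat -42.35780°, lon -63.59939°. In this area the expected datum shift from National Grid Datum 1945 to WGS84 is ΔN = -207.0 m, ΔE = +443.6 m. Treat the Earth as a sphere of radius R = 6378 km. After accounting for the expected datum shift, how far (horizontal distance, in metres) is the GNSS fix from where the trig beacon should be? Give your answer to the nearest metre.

Observed coordinate differences: Δφ = -0.00177°, Δλ = +0.00570°.
Converting to metres (1° lat = 111317 m, cos φ = 0.738973): observed ΔN = -197.0 m, observed ΔE = 468.9 m.
Subtracting the expected shift leaves a residual of -197.0 − (-207.0) = 10.0 m north and 468.9 − (443.6) = 25.3 m east.
Residual distance = √(10.0² + 25.3²) = 27.2 m.

27 m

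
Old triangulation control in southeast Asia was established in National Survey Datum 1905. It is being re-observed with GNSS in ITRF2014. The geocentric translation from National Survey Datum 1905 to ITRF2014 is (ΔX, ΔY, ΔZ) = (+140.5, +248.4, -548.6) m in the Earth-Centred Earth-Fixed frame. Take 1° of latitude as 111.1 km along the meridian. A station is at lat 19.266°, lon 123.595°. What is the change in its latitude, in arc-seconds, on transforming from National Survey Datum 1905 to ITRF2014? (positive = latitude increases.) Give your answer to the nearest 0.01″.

sin φ = 0.329954, cos φ = 0.943997, sin λ = 0.832970, cos λ = -0.553319.
North component: ΔN = −sin φ cos λ·ΔX − sin φ sin λ·ΔY + cos φ·ΔZ = −(0.329954)(-0.553319)(140.5) − (0.329954)(0.832970)(248.4) + (0.943997)(-548.6) = -560.50 m.
1° of latitude spans 111100 m, so Δφ = -560.50 / 111100 × 3600 = -18.162″.

Δφ = -18.16″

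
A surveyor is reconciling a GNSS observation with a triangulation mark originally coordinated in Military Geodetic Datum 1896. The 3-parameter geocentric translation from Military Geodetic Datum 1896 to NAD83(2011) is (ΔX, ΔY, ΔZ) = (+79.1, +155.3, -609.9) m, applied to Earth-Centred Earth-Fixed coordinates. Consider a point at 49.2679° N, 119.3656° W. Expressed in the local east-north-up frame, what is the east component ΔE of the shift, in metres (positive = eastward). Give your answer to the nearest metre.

ΔE = -7 m

At φ = 49.2679°, λ = -119.3656°: sin φ = 0.757769, cos φ = 0.652523, sin λ = -0.871508, cos λ = -0.490381.
ΔE = −sin λ·ΔX + cos λ·ΔY = −(-0.871508)·(79.1) + (-0.490381)·(155.3) = -7.22 m.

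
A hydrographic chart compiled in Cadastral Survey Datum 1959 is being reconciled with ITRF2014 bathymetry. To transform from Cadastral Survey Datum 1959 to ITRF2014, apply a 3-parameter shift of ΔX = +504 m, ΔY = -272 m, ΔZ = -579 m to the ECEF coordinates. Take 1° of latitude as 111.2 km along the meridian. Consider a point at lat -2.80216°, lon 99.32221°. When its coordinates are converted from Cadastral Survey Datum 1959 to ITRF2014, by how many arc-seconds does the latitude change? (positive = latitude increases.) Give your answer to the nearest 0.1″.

sin φ = -0.048887, cos φ = 0.998804, sin λ = 0.986793, cos λ = -0.161986.
North component: ΔN = −sin φ cos λ·ΔX − sin φ sin λ·ΔY + cos φ·ΔZ = −(-0.048887)(-0.161986)(504) − (-0.048887)(0.986793)(-272) + (0.998804)(-579) = -595.42 m.
1° of latitude spans 111200 m, so Δφ = -595.42 / 111200 × 3600 = -19.276″.

Δφ = -19.3″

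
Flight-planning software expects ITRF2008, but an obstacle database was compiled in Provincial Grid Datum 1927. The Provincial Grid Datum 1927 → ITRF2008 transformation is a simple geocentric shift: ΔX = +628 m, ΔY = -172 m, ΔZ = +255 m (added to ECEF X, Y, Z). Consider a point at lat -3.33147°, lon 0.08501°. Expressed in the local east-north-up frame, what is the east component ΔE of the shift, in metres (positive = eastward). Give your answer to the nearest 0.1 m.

ΔE = -172.9 m

The local east axis at (φ, λ) is (−sin λ, cos λ, 0), so ΔE = −sin(0.08501°)·628 + cos(0.08501°)·(-172) = -172.93 m.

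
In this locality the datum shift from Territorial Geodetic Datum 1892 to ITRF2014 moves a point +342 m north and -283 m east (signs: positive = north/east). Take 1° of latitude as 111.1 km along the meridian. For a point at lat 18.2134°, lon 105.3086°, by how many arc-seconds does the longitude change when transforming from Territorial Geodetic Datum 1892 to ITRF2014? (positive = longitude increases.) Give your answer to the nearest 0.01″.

At latitude 18.2134°, cos φ = 0.949899.
1° of longitude at this latitude = 111.1 × cos φ = 105.53 km, so Δλ = -283.0 / 105533.8 = -0.0026816° = -9.654″.

Δλ = -9.65″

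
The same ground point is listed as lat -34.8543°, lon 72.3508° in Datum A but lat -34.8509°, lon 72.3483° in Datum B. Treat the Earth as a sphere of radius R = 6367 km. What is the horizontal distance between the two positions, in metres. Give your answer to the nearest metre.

441 m

Δφ = -34.8509° − -34.8543° = +0.0034°; Δλ = 72.3483° − 72.3508° = -0.0025°.
1° along a meridian = πR/180 = 111125 m.
ΔN = Δφ × 111125 = 377.8 m; ΔE = Δλ × 111125 × cos(-34.8543°) = -0.0025 × 111125 × 0.820608 = -228.0 m.
Distance = √(ΔE² + ΔN²) = √((-228.0)² + 377.8²) = 441.3 m.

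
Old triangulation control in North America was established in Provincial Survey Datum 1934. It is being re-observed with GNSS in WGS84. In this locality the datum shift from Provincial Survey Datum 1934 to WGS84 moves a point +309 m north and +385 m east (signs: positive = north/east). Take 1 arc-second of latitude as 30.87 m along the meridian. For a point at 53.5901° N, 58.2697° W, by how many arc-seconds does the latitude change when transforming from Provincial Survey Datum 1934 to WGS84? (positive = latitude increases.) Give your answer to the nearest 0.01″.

1″ of latitude = 30.87 m, so Δφ = 309.0 / 30.87 = 10.010″.

Δφ = 10.01″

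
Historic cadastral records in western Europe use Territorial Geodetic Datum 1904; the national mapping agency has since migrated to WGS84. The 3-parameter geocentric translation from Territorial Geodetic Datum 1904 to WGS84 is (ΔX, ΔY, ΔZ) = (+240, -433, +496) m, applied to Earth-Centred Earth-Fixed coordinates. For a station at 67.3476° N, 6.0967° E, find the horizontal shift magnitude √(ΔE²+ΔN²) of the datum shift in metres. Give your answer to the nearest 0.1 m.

456.2 m

The local east axis at (φ, λ) is (−sin λ, cos λ, 0), so ΔE = −sin(6.0967°)·240 + cos(6.0967°)·(-433) = -456.04 m.
The local north axis is (−sin φ cos λ, −sin φ sin λ, cos φ), giving ΔN = -220.233 + 42.440 + 191.029 = 13.24 m.
Horizontal magnitude = √(ΔE² + ΔN²) = √((-456.04)² + 13.24²) = 456.23 m.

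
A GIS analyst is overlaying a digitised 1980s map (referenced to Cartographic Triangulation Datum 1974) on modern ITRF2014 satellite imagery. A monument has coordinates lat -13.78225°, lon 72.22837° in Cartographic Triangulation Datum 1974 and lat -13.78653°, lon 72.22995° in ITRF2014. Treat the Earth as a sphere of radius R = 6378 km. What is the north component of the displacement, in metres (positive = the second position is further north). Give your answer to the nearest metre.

ΔN = -476 m

Δφ = -13.78653° − -13.78225° = -0.00428°; Δλ = 72.22995° − 72.22837° = +0.00158°.
1° along a meridian = πR/180 = 111317 m.
ΔN = Δφ × 111317 = -476.4 m; ΔE = Δλ × 111317 × cos(-13.78225°) = +0.00158 × 111317 × 0.971208 = 170.8 m.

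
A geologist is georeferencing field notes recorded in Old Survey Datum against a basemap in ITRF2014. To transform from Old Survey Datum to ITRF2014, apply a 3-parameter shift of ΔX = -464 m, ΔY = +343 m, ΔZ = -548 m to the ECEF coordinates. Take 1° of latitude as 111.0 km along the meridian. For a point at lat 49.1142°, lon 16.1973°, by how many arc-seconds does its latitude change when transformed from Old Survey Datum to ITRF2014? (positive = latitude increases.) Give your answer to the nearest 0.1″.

Δφ = -3.1″

sin φ = 0.756016, cos φ = 0.654553, sin λ = 0.278946, cos λ = 0.960307.
North component: ΔN = −sin φ cos λ·ΔX − sin φ sin λ·ΔY + cos φ·ΔZ = −(0.756016)(0.960307)(-464) − (0.756016)(0.278946)(343) + (0.654553)(-548) = -94.16 m.
1° of latitude spans 111000 m, so Δφ = -94.16 / 111000 × 3600 = -3.054″.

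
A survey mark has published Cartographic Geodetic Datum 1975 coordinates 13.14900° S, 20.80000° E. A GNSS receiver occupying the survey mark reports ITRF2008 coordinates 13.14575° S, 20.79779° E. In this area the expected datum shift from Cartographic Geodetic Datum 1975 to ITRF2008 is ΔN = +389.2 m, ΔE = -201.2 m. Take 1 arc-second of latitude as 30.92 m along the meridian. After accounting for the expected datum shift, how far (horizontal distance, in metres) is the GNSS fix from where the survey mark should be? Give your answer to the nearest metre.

47 m

Observed coordinate differences: Δφ = +0.00325°, Δλ = -0.00221°.
Converting to metres (1° lat = 111312 m, cos φ = 0.973782): observed ΔN = 361.8 m, observed ΔE = -239.5 m.
Subtracting the expected shift leaves a residual of 361.8 − (389.2) = -27.4 m north and -239.5 − (-201.2) = -38.3 m east.
Residual distance = √((-27.4)² + (-38.3)²) = 47.2 m.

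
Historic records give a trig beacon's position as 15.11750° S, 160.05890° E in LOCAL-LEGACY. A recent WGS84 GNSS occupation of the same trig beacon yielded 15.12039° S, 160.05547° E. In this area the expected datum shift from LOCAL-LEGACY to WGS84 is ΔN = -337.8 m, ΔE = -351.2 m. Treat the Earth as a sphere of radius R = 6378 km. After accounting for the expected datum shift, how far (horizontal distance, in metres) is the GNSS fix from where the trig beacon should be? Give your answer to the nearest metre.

Observed coordinate differences: Δφ = -0.00289°, Δλ = -0.00343°.
Converting to metres (1° lat = 111317 m, cos φ = 0.965393): observed ΔN = -321.7 m, observed ΔE = -368.6 m.
Subtracting the expected shift leaves a residual of -321.7 − (-337.8) = 16.1 m north and -368.6 − (-351.2) = -17.4 m east.
Residual distance = √(16.1² + (-17.4)²) = 23.7 m.

24 m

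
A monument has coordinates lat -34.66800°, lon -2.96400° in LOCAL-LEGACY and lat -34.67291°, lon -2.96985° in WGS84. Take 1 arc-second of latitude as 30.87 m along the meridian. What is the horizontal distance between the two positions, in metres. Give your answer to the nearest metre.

764 m

Δφ = -34.67291° − -34.66800° = -0.00491°; Δλ = -2.96985° − -2.96400° = -0.00585°.
1° of latitude = 3600 × 30.87 = 111132 m.
ΔN = Δφ × 111132 = -545.7 m; ΔE = Δλ × 111132 × cos(-34.66800°) = -0.00585 × 111132 × 0.822462 = -534.7 m.
Distance = √(ΔE² + ΔN²) = √((-534.7)² + (-545.7)²) = 764.0 m.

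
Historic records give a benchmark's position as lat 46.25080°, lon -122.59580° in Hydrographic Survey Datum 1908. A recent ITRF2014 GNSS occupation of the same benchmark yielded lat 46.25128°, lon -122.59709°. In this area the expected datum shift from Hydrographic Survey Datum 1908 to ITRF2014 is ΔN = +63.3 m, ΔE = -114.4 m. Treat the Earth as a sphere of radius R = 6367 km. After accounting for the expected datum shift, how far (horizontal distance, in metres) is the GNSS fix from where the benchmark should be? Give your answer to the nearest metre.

18 m

Observed coordinate differences: Δφ = +0.00048°, Δλ = -0.00129°.
Converting to metres (1° lat = 111125 m, cos φ = 0.691503): observed ΔN = 53.3 m, observed ΔE = -99.1 m.
Subtracting the expected shift leaves a residual of 53.3 − (63.3) = -10.0 m north and -99.1 − (-114.4) = 15.3 m east.
Residual distance = √((-10.0)² + 15.3²) = 18.2 m.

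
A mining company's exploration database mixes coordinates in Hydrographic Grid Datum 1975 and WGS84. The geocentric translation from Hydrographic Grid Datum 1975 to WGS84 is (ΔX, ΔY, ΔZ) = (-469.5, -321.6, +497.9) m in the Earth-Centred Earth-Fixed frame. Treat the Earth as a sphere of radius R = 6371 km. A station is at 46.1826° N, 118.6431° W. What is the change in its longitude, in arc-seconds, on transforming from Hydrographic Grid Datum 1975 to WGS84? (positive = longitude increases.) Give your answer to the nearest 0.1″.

Δλ = -12.1″

sin φ = 0.721550, cos φ = 0.692362, sin λ = -0.877623, cos λ = -0.479352.
East component: ΔE = −sin λ·ΔX + cos λ·ΔY = −(-0.877623)(-469.5) + (-0.479352)(-321.6) = -257.88 m.
1° of latitude spans πR/180 = 111195 m; at latitude φ, 1° of longitude spans that × cos φ = 76987.2 m, so Δλ = -257.88 / 76987.2 × 3600 = -12.059″.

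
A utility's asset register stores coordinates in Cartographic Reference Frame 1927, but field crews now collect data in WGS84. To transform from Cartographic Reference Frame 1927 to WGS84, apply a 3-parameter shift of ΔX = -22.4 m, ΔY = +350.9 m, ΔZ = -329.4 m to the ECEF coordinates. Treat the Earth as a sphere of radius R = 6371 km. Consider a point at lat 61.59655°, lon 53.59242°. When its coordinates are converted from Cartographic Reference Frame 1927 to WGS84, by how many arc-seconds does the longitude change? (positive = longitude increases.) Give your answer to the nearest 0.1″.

sin φ = 0.879620, cos φ = 0.475677, sin λ = 0.804815, cos λ = 0.593525.
East component: ΔE = −sin λ·ΔX + cos λ·ΔY = −(0.804815)(-22.4) + (0.593525)(350.9) = 226.30 m.
1° of latitude spans πR/180 = 111195 m; at latitude φ, 1° of longitude spans that × cos φ = 52892.9 m, so Δλ = 226.30 / 52892.9 × 3600 = 15.402″.

Δλ = 15.4″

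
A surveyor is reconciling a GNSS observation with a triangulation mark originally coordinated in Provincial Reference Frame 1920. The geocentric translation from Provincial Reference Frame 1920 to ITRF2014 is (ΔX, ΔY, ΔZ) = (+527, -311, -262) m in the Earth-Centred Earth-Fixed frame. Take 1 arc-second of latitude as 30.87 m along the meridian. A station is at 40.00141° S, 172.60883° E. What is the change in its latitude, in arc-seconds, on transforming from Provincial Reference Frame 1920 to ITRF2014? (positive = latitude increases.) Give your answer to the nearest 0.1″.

sin φ = -0.642806, cos φ = 0.766029, sin λ = 0.128643, cos λ = -0.991691.
North component: ΔN = −sin φ cos λ·ΔX − sin φ sin λ·ΔY + cos φ·ΔZ = −(-0.642806)(-0.991691)(527) − (-0.642806)(0.128643)(-311) + (0.766029)(-262) = -562.36 m.
1° of latitude spans 3600 × 30.87 = 111132 m, so Δφ = -562.36 / 111132 × 3600 = -18.217″.

Δφ = -18.2″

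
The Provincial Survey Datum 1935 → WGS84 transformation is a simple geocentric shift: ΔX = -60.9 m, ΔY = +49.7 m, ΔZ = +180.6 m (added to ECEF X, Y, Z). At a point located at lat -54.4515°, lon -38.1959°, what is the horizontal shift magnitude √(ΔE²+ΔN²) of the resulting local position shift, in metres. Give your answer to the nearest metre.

41 m

The local east axis at (φ, λ) is (−sin λ, cos λ, 0), so ΔE = −sin(-38.1959°)·(-60.9) + cos(-38.1959°)·49.7 = 1.40 m.
The local north axis is (−sin φ cos λ, −sin φ sin λ, cos φ), giving ΔN = -38.941 − 25.004 + 104.999 = 41.05 m.
Horizontal magnitude = √(ΔE² + ΔN²) = √(1.40² + 41.05²) = 41.08 m.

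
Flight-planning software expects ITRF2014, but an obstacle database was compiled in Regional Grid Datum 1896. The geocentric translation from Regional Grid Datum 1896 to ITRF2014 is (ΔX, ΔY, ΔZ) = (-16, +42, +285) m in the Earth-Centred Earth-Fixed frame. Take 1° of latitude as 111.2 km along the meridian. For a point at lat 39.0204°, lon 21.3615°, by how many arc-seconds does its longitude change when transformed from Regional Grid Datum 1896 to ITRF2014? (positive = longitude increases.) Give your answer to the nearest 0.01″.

sin φ = 0.629597, cos φ = 0.776922, sin λ = 0.364251, cos λ = 0.931301.
East component: ΔE = −sin λ·ΔX + cos λ·ΔY = −(0.364251)(-16) + (0.931301)(42) = 44.94 m.
1° of latitude spans 111200 m; at latitude φ, 1° of longitude spans that × cos φ = 86393.7 m, so Δλ = 44.94 / 86393.7 × 3600 = 1.873″.

Δλ = 1.87″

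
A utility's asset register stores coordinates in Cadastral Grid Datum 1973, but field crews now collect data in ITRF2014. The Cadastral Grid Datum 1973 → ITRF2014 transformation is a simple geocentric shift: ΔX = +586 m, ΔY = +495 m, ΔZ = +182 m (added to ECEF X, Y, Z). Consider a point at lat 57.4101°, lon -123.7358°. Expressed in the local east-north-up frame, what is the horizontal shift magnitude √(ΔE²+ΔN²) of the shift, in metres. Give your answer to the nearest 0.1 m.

749.8 m

At φ = 57.4101°, λ = -123.7358°: sin φ = 0.842547, cos φ = 0.538622, sin λ = -0.831607, cos λ = -0.555364.
ΔE = −sin λ·ΔX + cos λ·ΔY = −(-0.831607)·(586) + (-0.555364)·(495) = 212.42 m.
ΔN = −sin φ cos λ·ΔX − sin φ sin λ·ΔY + cos φ·ΔZ = −(0.842547)(-0.555364)(586) − (0.842547)(-0.831607)(495) + (0.538622)(182) = 719.06 m.
Horizontal magnitude = √(ΔE² + ΔN²) = √(212.42² + 719.06²) = 749.78 m.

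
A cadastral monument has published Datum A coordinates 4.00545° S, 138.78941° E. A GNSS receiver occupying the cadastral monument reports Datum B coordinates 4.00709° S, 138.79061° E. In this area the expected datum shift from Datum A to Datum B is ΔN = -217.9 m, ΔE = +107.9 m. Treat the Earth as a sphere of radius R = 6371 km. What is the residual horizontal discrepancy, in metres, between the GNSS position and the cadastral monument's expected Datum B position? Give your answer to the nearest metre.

Observed coordinate differences: Δφ = -0.00164°, Δλ = +0.00120°.
Converting to metres (1° lat = 111195 m, cos φ = 0.997557): observed ΔN = -182.4 m, observed ΔE = 133.1 m.
Subtracting the expected shift leaves a residual of -182.4 − (-217.9) = 35.5 m north and 133.1 − (107.9) = 25.2 m east.
Residual distance = √(35.5² + 25.2²) = 43.6 m.

44 m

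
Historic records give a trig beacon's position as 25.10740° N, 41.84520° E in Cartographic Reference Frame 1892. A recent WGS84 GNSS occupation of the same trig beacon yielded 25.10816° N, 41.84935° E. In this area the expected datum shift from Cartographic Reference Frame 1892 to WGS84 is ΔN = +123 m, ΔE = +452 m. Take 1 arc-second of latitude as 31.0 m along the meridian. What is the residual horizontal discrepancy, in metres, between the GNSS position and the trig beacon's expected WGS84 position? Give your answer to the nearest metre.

50 m

Observed coordinate differences: Δφ = +0.00076°, Δλ = +0.00415°.
Converting to metres (1° lat = 111600 m, cos φ = 0.905514): observed ΔN = 84.8 m, observed ΔE = 419.4 m.
Subtracting the expected shift leaves a residual of 84.8 − (123) = -38.2 m north and 419.4 − (452) = -32.6 m east.
Residual distance = √((-38.2)² + (-32.6)²) = 50.2 m.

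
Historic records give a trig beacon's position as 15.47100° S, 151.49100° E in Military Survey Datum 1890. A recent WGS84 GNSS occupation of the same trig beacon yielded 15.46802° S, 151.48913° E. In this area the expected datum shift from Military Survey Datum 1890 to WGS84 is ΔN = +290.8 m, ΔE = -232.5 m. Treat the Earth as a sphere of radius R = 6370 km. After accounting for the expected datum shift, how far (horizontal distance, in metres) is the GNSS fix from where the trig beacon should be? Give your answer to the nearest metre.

52 m

Observed coordinate differences: Δφ = +0.00298°, Δλ = -0.00187°.
Converting to metres (1° lat = 111177 m, cos φ = 0.963766): observed ΔN = 331.3 m, observed ΔE = -200.4 m.
Subtracting the expected shift leaves a residual of 331.3 − (290.8) = 40.5 m north and -200.4 − (-232.5) = 32.1 m east.
Residual distance = √(40.5² + 32.1²) = 51.7 m.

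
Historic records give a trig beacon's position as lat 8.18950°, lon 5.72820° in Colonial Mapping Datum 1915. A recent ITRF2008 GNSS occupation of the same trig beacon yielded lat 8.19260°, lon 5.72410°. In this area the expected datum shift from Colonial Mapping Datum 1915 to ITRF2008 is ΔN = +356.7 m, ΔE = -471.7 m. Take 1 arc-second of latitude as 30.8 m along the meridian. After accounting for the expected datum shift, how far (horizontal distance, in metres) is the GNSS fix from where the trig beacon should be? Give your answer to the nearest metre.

Observed coordinate differences: Δφ = +0.00310°, Δλ = -0.00410°.
Converting to metres (1° lat = 110880 m, cos φ = 0.989802): observed ΔN = 343.7 m, observed ΔE = -450.0 m.
Subtracting the expected shift leaves a residual of 343.7 − (356.7) = -13.0 m north and -450.0 − (-471.7) = 21.7 m east.
Residual distance = √((-13.0)² + 21.7²) = 25.3 m.

25 m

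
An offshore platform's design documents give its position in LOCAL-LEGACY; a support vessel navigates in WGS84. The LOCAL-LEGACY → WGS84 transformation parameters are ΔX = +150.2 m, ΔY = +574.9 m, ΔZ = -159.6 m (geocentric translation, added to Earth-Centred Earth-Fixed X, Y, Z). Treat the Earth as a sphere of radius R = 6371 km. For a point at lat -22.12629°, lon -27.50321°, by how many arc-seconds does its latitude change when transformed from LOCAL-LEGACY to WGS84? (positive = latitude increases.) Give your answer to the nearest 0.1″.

sin φ = -0.376649, cos φ = 0.926356, sin λ = -0.461798, cos λ = 0.886985.
North component: ΔN = −sin φ cos λ·ΔX − sin φ sin λ·ΔY + cos φ·ΔZ = −(-0.376649)(0.886985)(150.2) − (-0.376649)(-0.461798)(574.9) + (0.926356)(-159.6) = -197.66 m.
1° of latitude spans πR/180 = 111195 m, so Δφ = -197.66 / 111195 × 3600 = -6.399″.

Δφ = -6.4″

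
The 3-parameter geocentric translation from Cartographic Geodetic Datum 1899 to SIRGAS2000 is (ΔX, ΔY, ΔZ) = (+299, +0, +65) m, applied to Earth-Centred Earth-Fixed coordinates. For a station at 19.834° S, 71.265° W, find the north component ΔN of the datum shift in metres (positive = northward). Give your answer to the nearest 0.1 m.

The local north axis is (−sin φ cos λ, −sin φ sin λ, cos φ), giving ΔN = 32.585 + 0.000 + 61.144 = 93.73 m.

ΔN = 93.7 m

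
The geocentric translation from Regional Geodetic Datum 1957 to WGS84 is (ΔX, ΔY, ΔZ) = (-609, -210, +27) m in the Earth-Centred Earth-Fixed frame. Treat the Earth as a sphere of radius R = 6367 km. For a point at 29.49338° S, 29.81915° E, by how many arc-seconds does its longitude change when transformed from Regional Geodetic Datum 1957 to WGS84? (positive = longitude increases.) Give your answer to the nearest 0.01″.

sin φ = -0.492323, cos φ = 0.870413, sin λ = 0.497264, cos λ = 0.867599.
East component: ΔE = −sin λ·ΔX + cos λ·ΔY = −(0.497264)(-609) + (0.867599)(-210) = 120.64 m.
1° of latitude spans πR/180 = 111125 m; at latitude φ, 1° of longitude spans that × cos φ = 96724.7 m, so Δλ = 120.64 / 96724.7 × 3600 = 4.490″.

Δλ = 4.49″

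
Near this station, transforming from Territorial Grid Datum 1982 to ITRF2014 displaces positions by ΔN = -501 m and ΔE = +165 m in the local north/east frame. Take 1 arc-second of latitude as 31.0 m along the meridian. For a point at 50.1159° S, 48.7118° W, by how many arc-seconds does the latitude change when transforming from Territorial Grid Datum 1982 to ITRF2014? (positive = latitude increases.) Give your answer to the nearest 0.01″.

Δφ = -16.16″

1″ of latitude = 31.00 m, so Δφ = -501.0 / 31.00 = -16.161″.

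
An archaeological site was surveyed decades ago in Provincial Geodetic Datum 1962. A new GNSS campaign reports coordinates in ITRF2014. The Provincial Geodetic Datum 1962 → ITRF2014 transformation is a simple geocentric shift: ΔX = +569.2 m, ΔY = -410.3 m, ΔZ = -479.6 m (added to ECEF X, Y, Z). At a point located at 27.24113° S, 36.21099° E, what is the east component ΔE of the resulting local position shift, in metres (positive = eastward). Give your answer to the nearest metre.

ΔE = -667 m

At φ = -27.24113°, λ = 36.21099°: sin φ = -0.457736, cos φ = 0.889088, sin λ = 0.590760, cos λ = 0.806847.
ΔE = −sin λ·ΔX + cos λ·ΔY = −(0.590760)·(569.2) + (0.806847)·(-410.3) = -667.31 m.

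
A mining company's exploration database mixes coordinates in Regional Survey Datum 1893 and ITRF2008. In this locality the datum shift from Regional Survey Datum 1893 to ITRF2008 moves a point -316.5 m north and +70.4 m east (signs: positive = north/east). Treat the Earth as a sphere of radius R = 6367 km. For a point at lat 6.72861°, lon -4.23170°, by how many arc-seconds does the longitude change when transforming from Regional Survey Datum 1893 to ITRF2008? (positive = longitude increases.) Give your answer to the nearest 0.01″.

At latitude 6.72861°, cos φ = 0.993112.
One radian of longitude at latitude φ spans R cos φ, so Δλ = ΔE / (R cos φ) = 70.4 / (6367000 × 0.993112) = 1.1134e-05 rad = 2.296″.

Δλ = 2.30″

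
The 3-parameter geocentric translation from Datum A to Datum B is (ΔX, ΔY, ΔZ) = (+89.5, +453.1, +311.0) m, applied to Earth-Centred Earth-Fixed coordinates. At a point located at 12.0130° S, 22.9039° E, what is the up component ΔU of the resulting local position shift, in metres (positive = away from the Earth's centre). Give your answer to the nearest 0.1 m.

ΔU = 188.4 m

The local up (radial) axis is (cos φ cos λ, cos φ sin λ, sin φ), giving ΔU = 80.638 + 172.479 − 64.730 = 188.39 m.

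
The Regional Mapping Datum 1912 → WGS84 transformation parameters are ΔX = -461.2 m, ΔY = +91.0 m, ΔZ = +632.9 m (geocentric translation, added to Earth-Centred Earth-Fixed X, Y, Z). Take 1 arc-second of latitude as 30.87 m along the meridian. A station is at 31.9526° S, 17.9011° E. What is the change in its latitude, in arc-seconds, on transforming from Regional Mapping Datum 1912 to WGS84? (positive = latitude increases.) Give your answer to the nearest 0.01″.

sin φ = -0.529218, cos φ = 0.848486, sin λ = 0.307375, cos λ = 0.951589.
North component: ΔN = −sin φ cos λ·ΔX − sin φ sin λ·ΔY + cos φ·ΔZ = −(-0.529218)(0.951589)(-461.2) − (-0.529218)(0.307375)(91.0) + (0.848486)(632.9) = 319.55 m.
1° of latitude spans 3600 × 30.87 = 111132 m, so Δφ = 319.55 / 111132 × 3600 = 10.351″.

Δφ = 10.35″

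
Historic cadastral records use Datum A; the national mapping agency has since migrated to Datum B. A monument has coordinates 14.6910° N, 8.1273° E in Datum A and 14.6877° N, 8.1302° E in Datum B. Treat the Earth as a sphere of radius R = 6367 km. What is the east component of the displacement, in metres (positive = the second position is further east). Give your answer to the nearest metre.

Δφ = 14.6877° − 14.6910° = -0.0033°; Δλ = 8.1302° − 8.1273° = +0.0029°.
1° along a meridian = πR/180 = 111125 m.
ΔN = Δφ × 111125 = -366.7 m; ΔE = Δλ × 111125 × cos(14.6910°) = +0.0029 × 111125 × 0.967308 = 311.7 m.

ΔE = 312 m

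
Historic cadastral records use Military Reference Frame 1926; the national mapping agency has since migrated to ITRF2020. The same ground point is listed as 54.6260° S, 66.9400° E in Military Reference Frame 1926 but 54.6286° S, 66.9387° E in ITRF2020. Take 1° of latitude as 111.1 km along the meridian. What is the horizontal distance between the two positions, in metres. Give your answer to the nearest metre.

301 m

Δφ = -54.6286° − -54.6260° = -0.0026°; Δλ = 66.9387° − 66.9400° = -0.0013°.
ΔN = Δφ × 111100 = -288.9 m; ΔE = Δλ × 111100 × cos(-54.6260°) = -0.0013 × 111100 × 0.578911 = -83.6 m.
Distance = √(ΔE² + ΔN²) = √((-83.6)² + (-288.9)²) = 300.7 m.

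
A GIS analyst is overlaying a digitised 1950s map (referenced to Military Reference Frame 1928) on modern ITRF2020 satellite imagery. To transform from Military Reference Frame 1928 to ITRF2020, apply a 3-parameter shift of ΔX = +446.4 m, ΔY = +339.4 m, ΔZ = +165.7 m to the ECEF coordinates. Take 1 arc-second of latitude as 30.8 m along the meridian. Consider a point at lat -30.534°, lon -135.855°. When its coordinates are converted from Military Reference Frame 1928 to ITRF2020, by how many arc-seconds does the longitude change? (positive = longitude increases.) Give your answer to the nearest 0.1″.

Δλ = 2.5″

sin φ = -0.508050, cos φ = 0.861328, sin λ = -0.696477, cos λ = -0.717580.
East component: ΔE = −sin λ·ΔX + cos λ·ΔY = −(-0.696477)(446.4) + (-0.717580)(339.4) = 67.36 m.
1° of latitude spans 3600 × 30.80 = 110880 m; at latitude φ, 1° of longitude spans that × cos φ = 95504.0 m, so Δλ = 67.36 / 95504.0 × 3600 = 2.539″.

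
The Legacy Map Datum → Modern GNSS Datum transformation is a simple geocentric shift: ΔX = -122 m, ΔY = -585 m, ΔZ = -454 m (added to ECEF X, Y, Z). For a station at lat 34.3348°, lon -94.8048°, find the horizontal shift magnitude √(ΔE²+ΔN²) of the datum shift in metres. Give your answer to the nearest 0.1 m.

The local east axis at (φ, λ) is (−sin λ, cos λ, 0), so ΔE = −sin(-94.8048°)·(-122) + cos(-94.8048°)·(-585) = -72.57 m.
The local north axis is (−sin φ cos λ, −sin φ sin λ, cos φ), giving ΔN = -5.764 − 328.797 − 374.893 = -709.45 m.
Horizontal magnitude = √(ΔE² + ΔN²) = √((-72.57)² + (-709.45)²) = 713.16 m.

713.2 m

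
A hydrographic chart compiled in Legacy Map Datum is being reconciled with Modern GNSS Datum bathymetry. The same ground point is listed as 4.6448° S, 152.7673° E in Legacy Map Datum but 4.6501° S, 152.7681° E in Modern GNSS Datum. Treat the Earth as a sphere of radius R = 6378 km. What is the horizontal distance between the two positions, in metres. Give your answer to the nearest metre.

Δφ = -4.6501° − -4.6448° = -0.0053°; Δλ = 152.7681° − 152.7673° = +0.0008°.
1° along a meridian = πR/180 = 111317 m.
ΔN = Δφ × 111317 = -590.0 m; ΔE = Δλ × 111317 × cos(-4.6448°) = +0.0008 × 111317 × 0.996716 = 88.8 m.
Distance = √(ΔE² + ΔN²) = √(88.8² + (-590.0)²) = 596.6 m.

597 m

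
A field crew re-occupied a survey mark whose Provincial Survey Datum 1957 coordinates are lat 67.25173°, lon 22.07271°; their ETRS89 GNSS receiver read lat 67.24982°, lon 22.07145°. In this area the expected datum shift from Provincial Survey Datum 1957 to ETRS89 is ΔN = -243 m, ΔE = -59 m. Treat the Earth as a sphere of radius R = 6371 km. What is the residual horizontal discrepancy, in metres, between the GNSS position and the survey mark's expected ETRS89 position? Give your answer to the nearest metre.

Observed coordinate differences: Δφ = -0.00191°, Δλ = -0.00126°.
Converting to metres (1° lat = 111195 m, cos φ = 0.386683): observed ΔN = -212.4 m, observed ΔE = -54.2 m.
Subtracting the expected shift leaves a residual of -212.4 − (-243) = 30.6 m north and -54.2 − (-59) = 4.8 m east.
Residual distance = √(30.6² + 4.8²) = 31.0 m.

31 m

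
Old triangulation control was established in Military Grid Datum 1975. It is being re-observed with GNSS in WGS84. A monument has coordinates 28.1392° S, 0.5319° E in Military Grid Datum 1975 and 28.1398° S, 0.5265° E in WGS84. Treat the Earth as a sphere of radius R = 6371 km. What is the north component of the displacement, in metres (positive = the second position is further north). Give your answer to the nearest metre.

Δφ = -28.1398° − -28.1392° = -0.0006°; Δλ = 0.5265° − 0.5319° = -0.0054°.
1° along a meridian = πR/180 = 111195 m.
ΔN = Δφ × 111195 = -66.7 m; ΔE = Δλ × 111195 × cos(-28.1392°) = -0.0054 × 111195 × 0.881804 = -529.5 m.

ΔN = -67 m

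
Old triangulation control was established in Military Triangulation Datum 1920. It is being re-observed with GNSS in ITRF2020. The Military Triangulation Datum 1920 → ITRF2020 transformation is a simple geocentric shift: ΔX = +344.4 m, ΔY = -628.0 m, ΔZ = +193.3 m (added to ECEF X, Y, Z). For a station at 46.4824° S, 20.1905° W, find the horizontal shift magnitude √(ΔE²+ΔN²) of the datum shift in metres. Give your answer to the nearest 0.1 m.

704.8 m

At φ = -46.4824°, λ = -20.1905°: sin φ = -0.725163, cos φ = 0.688577, sin λ = -0.345143, cos λ = 0.938550.
ΔE = −sin λ·ΔX + cos λ·ΔY = −(-0.345143)·(344.4) + (0.938550)·(-628.0) = -470.54 m.
ΔN = −sin φ cos λ·ΔX − sin φ sin λ·ΔY + cos φ·ΔZ = −(-0.725163)(0.938550)(344.4) − (-0.725163)(-0.345143)(-628.0) + (0.688577)(193.3) = 524.68 m.
Horizontal magnitude = √(ΔE² + ΔN²) = √((-470.54)² + 524.68²) = 704.77 m.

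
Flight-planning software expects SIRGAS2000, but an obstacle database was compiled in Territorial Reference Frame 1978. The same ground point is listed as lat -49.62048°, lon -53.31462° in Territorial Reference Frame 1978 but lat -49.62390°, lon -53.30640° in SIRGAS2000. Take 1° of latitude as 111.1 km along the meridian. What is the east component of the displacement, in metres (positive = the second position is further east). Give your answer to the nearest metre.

ΔE = 592 m

Δφ = -49.62390° − -49.62048° = -0.00342°; Δλ = -53.30640° − -53.31462° = +0.00822°.
ΔN = Δφ × 111100 = -380.0 m; ΔE = Δλ × 111100 × cos(-49.62048°) = +0.00822 × 111100 × 0.647848 = 591.6 m.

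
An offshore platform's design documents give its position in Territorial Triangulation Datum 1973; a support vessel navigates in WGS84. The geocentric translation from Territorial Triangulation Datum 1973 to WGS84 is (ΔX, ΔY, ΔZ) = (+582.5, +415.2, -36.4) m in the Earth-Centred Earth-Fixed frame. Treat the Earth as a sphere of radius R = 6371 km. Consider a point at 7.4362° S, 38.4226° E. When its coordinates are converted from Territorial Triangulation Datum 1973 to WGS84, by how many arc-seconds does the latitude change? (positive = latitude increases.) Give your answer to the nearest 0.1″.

Δφ = 1.8″

sin φ = -0.129422, cos φ = 0.991590, sin λ = 0.621457, cos λ = 0.783448.
North component: ΔN = −sin φ cos λ·ΔX − sin φ sin λ·ΔY + cos φ·ΔZ = −(-0.129422)(0.783448)(582.5) − (-0.129422)(0.621457)(415.2) + (0.991590)(-36.4) = 56.36 m.
1° of latitude spans πR/180 = 111195 m, so Δφ = 56.36 / 111195 × 3600 = 1.825″.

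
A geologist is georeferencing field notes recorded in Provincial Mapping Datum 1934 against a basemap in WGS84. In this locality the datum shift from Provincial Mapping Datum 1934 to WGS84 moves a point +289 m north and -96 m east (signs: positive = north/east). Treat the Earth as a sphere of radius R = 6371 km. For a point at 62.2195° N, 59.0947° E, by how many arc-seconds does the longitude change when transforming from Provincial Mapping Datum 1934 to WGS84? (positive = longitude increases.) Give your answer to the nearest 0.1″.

Δλ = -6.7″

At latitude 62.2195°, cos φ = 0.466086.
One radian of longitude at latitude φ spans R cos φ, so Δλ = ΔE / (R cos φ) = -96.0 / (6371000 × 0.466086) = -3.2329e-05 rad = -6.668″.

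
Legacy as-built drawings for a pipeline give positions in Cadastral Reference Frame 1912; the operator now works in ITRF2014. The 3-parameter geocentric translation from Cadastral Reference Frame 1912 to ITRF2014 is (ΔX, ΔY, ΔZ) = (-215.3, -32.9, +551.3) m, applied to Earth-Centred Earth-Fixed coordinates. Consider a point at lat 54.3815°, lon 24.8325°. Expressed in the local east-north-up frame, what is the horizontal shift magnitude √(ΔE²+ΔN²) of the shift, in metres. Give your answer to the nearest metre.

The local east axis at (φ, λ) is (−sin λ, cos λ, 0), so ΔE = −sin(24.8325°)·(-215.3) + cos(24.8325°)·(-32.9) = 60.56 m.
The local north axis is (−sin φ cos λ, −sin φ sin λ, cos φ), giving ΔN = 158.838 + 11.232 + 321.069 = 491.14 m.
Horizontal magnitude = √(ΔE² + ΔN²) = √(60.56² + 491.14²) = 494.86 m.

495 m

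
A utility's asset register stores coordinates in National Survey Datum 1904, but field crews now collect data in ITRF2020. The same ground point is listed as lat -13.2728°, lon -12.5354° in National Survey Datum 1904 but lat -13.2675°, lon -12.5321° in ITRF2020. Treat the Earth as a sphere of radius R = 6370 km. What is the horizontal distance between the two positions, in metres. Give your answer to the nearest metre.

Δφ = -13.2675° − -13.2728° = +0.0053°; Δλ = -12.5321° − -12.5354° = +0.0033°.
1° along a meridian = πR/180 = 111177 m.
ΔN = Δφ × 111177 = 589.2 m; ΔE = Δλ × 111177 × cos(-13.2728°) = +0.0033 × 111177 × 0.973288 = 357.1 m.
Distance = √(ΔE² + ΔN²) = √(357.1² + 589.2²) = 689.0 m.

689 m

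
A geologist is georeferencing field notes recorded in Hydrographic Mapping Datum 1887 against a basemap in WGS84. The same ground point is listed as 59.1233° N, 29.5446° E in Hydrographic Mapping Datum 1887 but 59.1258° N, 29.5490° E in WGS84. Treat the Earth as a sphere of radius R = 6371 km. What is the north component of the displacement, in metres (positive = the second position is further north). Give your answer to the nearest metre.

Δφ = 59.1258° − 59.1233° = +0.0025°; Δλ = 29.5490° − 29.5446° = +0.0044°.
1° along a meridian = πR/180 = 111195 m.
ΔN = Δφ × 111195 = 278.0 m; ΔE = Δλ × 111195 × cos(59.1233°) = +0.0044 × 111195 × 0.513192 = 251.1 m.

ΔN = 278 m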